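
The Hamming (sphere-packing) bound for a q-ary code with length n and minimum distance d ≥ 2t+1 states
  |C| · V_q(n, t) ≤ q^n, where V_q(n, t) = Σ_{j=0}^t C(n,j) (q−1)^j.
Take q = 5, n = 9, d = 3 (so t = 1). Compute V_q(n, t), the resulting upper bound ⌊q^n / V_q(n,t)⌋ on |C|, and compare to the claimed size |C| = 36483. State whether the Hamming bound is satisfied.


V_q(n, t) = 37, q^n = 1953125, Hamming bound = 52787, |C| = 36483 ≤ bound (satisfied).

Step 1: Compute V_q(n, t) = Σ_{j=0}^1 C(n, j) (q−1)^j.
  j = 0: C(9,0)·(4)^0 = 1·1 = 1.
  j = 1: C(9,1)·(4)^1 = 9·4 = 36.
  V_q(n, t) = 1 + 36 = 37.
Step 2: q^n = 5^9 = 1953125.
Step 3: Hamming bound ⌊q^n / V_q(n,t)⌋ = ⌊1953125/37⌋ = 52787.
Step 4: Compare |C| = 36483 to 52787: satisfied.
The claimed |C| lies below the Hamming bound.


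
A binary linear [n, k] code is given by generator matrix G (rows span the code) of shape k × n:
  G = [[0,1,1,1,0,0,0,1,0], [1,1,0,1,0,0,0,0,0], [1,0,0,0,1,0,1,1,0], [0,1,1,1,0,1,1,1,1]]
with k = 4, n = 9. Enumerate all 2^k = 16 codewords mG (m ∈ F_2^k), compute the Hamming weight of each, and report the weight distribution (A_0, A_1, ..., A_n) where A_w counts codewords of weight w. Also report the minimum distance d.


Weight distribution: A_0 = 1, A_3 = 4, A_4 = 3, A_5 = 2, A_6 = 4, A_7 = 2. Minimum distance d = 3.

Enumerate all 2^4 = 16 messages m ∈ F_2^4.
For each, compute codeword c = mG in F_2^9, then tally its weight.
  m = 0000 → c = 000000000, weight = 0.
  m = 1000 → c = 011100010, weight = 4.
  m = 0100 → c = 110100000, weight = 3.
  m = 1100 → c = 101000010, weight = 3.
  m = 0010 → c = 100010110, weight = 4.
  m = 1010 → c = 111110100, weight = 6.
  m = 0110 → c = 010110110, weight = 5.
  m = 1110 → c = 001010100, weight = 3.
  m = 0001 → c = 011101111, weight = 7.
  m = 1001 → c = 000001101, weight = 3.
  m = 0101 → c = 101001111, weight = 6.
  m = 1101 → c = 110101101, weight = 6.
  m = 0011 → c = 111111001, weight = 7.
  m = 1011 → c = 100011011, weight = 5.
  m = 0111 → c = 001011001, weight = 4.
  m = 1111 → c = 010111011, weight = 6.
Tally weights:
  weight 0: 1 codewords.
  weight 3: 4 codewords.
  weight 4: 3 codewords.
  weight 5: 2 codewords.
  weight 6: 4 codewords.
  weight 7: 2 codewords.
Minimum distance d = smallest w > 0 with A_w > 0 = 3.
Sanity: Σ A_w = 16 = 2^4 = 16 ✓.


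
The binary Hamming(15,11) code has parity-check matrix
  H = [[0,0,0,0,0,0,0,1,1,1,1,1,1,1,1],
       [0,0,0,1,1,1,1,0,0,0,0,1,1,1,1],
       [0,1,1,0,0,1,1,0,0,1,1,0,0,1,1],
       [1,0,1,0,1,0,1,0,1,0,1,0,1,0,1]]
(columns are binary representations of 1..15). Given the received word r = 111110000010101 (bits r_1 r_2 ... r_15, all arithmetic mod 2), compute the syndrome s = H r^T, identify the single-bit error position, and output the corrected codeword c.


s = (1, 0, 0, 0)^T, error position = 8, corrected codeword c = 111110010010101

Compute s = H r^T mod 2 one row at a time:
  s_1 = 0 + 0 + 0 + 1 + 0 + 1 + 0 + 1 = 3 ≡ 1 (mod 2).
  s_2 = 1 + 1 + 0 + 0 + 0 + 1 + 0 + 1 = 4 ≡ 0 (mod 2).
  s_3 = 1 + 1 + 0 + 0 + 0 + 1 + 0 + 1 = 4 ≡ 0 (mod 2).
  s_4 = 1 + 1 + 1 + 0 + 0 + 1 + 1 + 1 = 6 ≡ 0 (mod 2).
s = (1, 0, 0, 0)^T — this equals column 8 of H (binary 1000), so error is at position 8.
Correct: flip bit 8 of r = 111110000010101 to get c = 111110010010101.


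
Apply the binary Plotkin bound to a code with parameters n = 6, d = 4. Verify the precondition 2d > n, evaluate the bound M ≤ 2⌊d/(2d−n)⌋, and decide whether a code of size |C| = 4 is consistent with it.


Plotkin bound M ≤ 4; given |C| = 4 ≤ bound (satisfied).

Check applicability: 2d = 8, n = 6.
2d − n = 2 > 0, so Plotkin applies.
Compute d/(2d−n) = 4/2 ≈ 2.0000.
⌊d/(2d−n)⌋ = 2.
Plotkin bound: M ≤ 2·2 = 4.
Given |C| = 4, check: satisfied.
This |C| is at the Plotkin bound.


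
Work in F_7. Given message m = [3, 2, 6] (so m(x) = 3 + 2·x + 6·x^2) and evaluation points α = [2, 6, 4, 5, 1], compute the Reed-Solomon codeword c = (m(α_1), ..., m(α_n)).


c = [3, 0, 2, 2, 4]

Message polynomial: m(x) = 3 + 2·x + 6·x^2 (mod 7).
For each evaluation point α_i, compute m(α_i) mod 7:
  α_1 = 2: Horner steps 6 → 0 → 3, so m(2) = 3.
  α_2 = 6: Horner steps 6 → 3 → 0, so m(6) = 0.
  α_3 = 4: Horner steps 6 → 5 → 2, so m(4) = 2.
  α_4 = 5: Horner steps 6 → 4 → 2, so m(5) = 2.
  α_5 = 1: Horner steps 6 → 1 → 4, so m(1) = 4.
Codeword c = [3, 0, 2, 2, 4] ∈ F_7^5.


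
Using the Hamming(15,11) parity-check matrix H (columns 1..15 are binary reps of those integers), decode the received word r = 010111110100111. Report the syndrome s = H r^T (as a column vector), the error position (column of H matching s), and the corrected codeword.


s = (1, 1, 0, 0)^T, error position = 12, corrected codeword c = 010111110101111

Compute s = H r^T mod 2 one row at a time:
  s_1 = 1 + 0 + 1 + 0 + 0 + 1 + 1 + 1 = 5 ≡ 1 (mod 2).
  s_2 = 1 + 1 + 1 + 1 + 0 + 1 + 1 + 1 = 7 ≡ 1 (mod 2).
  s_3 = 1 + 0 + 1 + 1 + 1 + 0 + 1 + 1 = 6 ≡ 0 (mod 2).
  s_4 = 0 + 0 + 1 + 1 + 0 + 0 + 1 + 1 = 4 ≡ 0 (mod 2).
s = (1, 1, 0, 0)^T — this equals column 12 of H (binary 1100), so error is at position 12.
Correct: flip bit 12 of r = 010111110100111 to get c = 010111110101111.


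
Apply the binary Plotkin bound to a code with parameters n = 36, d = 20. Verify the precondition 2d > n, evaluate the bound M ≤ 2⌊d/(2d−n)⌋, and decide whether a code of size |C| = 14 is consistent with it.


Plotkin bound M ≤ 10; given |C| = 14 > bound (violated).

Check applicability: 2d = 40, n = 36.
2d − n = 4 > 0, so Plotkin applies.
Compute d/(2d−n) = 20/4 ≈ 5.0000.
⌊d/(2d−n)⌋ = 5.
Plotkin bound: M ≤ 2·5 = 10.
Given |C| = 14, check: VIOLATED.
This |C| is above the Plotkin bound, so no binary code with n = 36, d = 20 and 14 codewords exists.


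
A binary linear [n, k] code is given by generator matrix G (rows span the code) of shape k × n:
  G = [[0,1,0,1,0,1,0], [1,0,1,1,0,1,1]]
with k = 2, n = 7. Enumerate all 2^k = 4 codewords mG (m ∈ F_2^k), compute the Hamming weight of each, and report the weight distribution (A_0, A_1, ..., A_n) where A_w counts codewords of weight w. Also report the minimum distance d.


Weight distribution: A_0 = 1, A_3 = 1, A_4 = 1, A_5 = 1. Minimum distance d = 3.

Enumerate all 2^2 = 4 messages m ∈ F_2^2.
For each, compute codeword c = mG in F_2^7, then tally its weight.
  m = 00 → c = 0000000, weight = 0.
  m = 10 → c = 0101010, weight = 3.
  m = 01 → c = 1011011, weight = 5.
  m = 11 → c = 1110001, weight = 4.
Tally weights:
  weight 0: 1 codewords.
  weight 3: 1 codewords.
  weight 4: 1 codewords.
  weight 5: 1 codewords.
Minimum distance d = smallest w > 0 with A_w > 0 = 3.
Sanity: Σ A_w = 4 = 2^2 = 4 ✓.


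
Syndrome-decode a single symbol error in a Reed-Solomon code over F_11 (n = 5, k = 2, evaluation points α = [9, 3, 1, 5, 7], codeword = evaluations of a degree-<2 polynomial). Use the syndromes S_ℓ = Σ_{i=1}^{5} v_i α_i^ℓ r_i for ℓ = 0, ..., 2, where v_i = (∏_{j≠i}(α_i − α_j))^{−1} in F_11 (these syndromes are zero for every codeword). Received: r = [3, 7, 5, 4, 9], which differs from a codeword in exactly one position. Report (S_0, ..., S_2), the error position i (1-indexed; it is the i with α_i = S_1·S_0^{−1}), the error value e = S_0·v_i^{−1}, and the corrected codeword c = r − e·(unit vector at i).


S = (10, 8, 2), error at position 2, error magnitude e = 8, c = [3, 10, 5, 4, 9].

Step 1: column multipliers v_i = (∏_{j≠i}(α_i − α_j))^{−1} mod 11.
  i = 1 (α = 9): (9−3)(9−1)(9−5)(9−7) = 6·8·4·2 = 384 ≡ 10, so v_1 = 10^{−1} = 10 (mod 11).
  i = 2 (α = 3): (3−9)(3−1)(3−5)(3−7) = (−6)·2·(−2)·(−4) = −96 ≡ 3, so v_2 = 3^{−1} = 4 (mod 11).
  i = 3 (α = 1): (1−9)(1−3)(1−5)(1−7) = (−8)·(−2)·(−4)·(−6) = 384 ≡ 10, so v_3 = 10^{−1} = 10 (mod 11).
  i = 4 (α = 5): (5−9)(5−3)(5−1)(5−7) = (−4)·2·4·(−2) = 64 ≡ 9, so v_4 = 9^{−1} = 5 (mod 11).
  i = 5 (α = 7): (7−9)(7−3)(7−1)(7−5) = (−2)·4·6·2 = −96 ≡ 3, so v_5 = 3^{−1} = 4 (mod 11).
  v = [10, 4, 10, 5, 4].
Step 2: syndromes of r = [3, 7, 5, 4, 9] (all sums mod 11).
  S_0 = Σ v_i r_i = 10·3 + 4·7 + 10·5 + 5·4 + 4·9 = 164 ≡ 10.
  S_1 = Σ v_i α_i r_i = 10·9·3 + 4·3·7 + 10·1·5 + 5·5·4 + 4·7·9 = 756 ≡ 8.
  α_i^2 mod 11 = [4, 9, 1, 3, 5].
  S_2 = Σ v_i α_i^2 r_i = 10·4·3 + 4·9·7 + 10·1·5 + 5·3·4 + 4·5·9 = 662 ≡ 2.
  S = (10, 8, 2) ≠ 0, so r is not a codeword (an error is present).
Step 3: locate the error. For a single error e at position i, S_ℓ = v_i·e·α_i^ℓ, so α_err = S_1/S_0.
  S_0^{−1} = 10^{−1} = 10 (mod 11), so α_err = 8·10 = 80 ≡ 3 = α_2. Error position i = 2.
  Consistency check: S_2/S_1 = 2·7 = 14 ≡ 3 = α_err ✓ (single-error assumption holds).
Step 4: error magnitude e = S_0/v_2 = S_0·∏_{j≠2}(α_2 − α_j) = 10·3 = 30 ≡ 8 (mod 11).
Step 5: correct position 2: c_2 = r_2 − e = 7 − 8 ≡ 10 (mod 11). Hence c = [3, 10, 5, 4, 9].
  Check: interpolating c through the α_i gives m(x) = 8 + 8·x (degree < 2) with m(α_i) = c_i for every i, so c is indeed a codeword.


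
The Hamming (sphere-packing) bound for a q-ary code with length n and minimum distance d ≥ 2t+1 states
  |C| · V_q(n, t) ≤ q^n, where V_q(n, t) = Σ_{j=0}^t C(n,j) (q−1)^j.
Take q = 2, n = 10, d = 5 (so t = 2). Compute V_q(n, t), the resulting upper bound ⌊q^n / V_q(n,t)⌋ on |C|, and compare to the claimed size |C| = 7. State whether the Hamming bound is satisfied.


V_q(n, t) = 56, q^n = 1024, Hamming bound = 18, |C| = 7 ≤ bound (satisfied).

Step 1: Compute V_q(n, t) = Σ_{j=0}^2 C(n, j) (q−1)^j.
  j = 0: C(10,0)·(1)^0 = 1·1 = 1.
  j = 1: C(10,1)·(1)^1 = 10·1 = 10.
  j = 2: C(10,2)·(1)^2 = 45·1 = 45.
  V_q(n, t) = 1 + 10 + 45 = 56.
Step 2: q^n = 2^10 = 1024.
Step 3: Hamming bound ⌊q^n / V_q(n,t)⌋ = ⌊1024/56⌋ = 18.
Step 4: Compare |C| = 7 to 18: satisfied.
The claimed |C| lies below the Hamming bound.


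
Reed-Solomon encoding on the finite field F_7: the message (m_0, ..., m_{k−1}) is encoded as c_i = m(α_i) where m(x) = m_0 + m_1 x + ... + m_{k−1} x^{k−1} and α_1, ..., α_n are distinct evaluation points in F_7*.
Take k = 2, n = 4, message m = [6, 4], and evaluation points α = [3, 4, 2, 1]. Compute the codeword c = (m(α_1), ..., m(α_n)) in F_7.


c = [4, 1, 0, 3]

Message polynomial: m(x) = 6 + 4·x (mod 7).
For each evaluation point α_i, compute m(α_i) mod 7:
  α_1 = 3: Horner steps 4 → 4, so m(3) = 4.
  α_2 = 4: Horner steps 4 → 1, so m(4) = 1.
  α_3 = 2: Horner steps 4 → 0, so m(2) = 0.
  α_4 = 1: Horner steps 4 → 3, so m(1) = 3.
Codeword c = [4, 1, 0, 3] ∈ F_7^4.


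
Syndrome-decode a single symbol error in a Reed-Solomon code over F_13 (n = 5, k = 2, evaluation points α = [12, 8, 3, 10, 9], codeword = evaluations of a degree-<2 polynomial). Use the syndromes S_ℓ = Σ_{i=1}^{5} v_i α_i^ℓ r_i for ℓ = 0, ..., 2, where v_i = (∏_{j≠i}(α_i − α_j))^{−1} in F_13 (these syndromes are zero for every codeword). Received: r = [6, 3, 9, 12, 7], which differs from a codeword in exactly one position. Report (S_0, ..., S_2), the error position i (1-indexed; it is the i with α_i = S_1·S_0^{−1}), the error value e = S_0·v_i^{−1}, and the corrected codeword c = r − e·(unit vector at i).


S = (6, 8, 2), error at position 4, error magnitude e = 1, c = [6, 3, 9, 11, 7].

Step 1: column multipliers v_i = (∏_{j≠i}(α_i − α_j))^{−1} mod 13.
  i = 1 (α = 12): (12−8)(12−3)(12−10)(12−9) = 4·9·2·3 = 216 ≡ 8, so v_1 = 8^{−1} = 5 (mod 13).
  i = 2 (α = 8): (8−12)(8−3)(8−10)(8−9) = (−4)·5·(−2)·(−1) = −40 ≡ 12, so v_2 = 12^{−1} = 12 (mod 13).
  i = 3 (α = 3): (3−12)(3−8)(3−10)(3−9) = (−9)·(−5)·(−7)·(−6) = 1890 ≡ 5, so v_3 = 5^{−1} = 8 (mod 13).
  i = 4 (α = 10): (10−12)(10−8)(10−3)(10−9) = (−2)·2·7·1 = −28 ≡ 11, so v_4 = 11^{−1} = 6 (mod 13).
  i = 5 (α = 9): (9−12)(9−8)(9−3)(9−10) = (−3)·1·6·(−1) = 18 ≡ 5, so v_5 = 5^{−1} = 8 (mod 13).
  v = [5, 12, 8, 6, 8].
Step 2: syndromes of r = [6, 3, 9, 12, 7] (all sums mod 13).
  S_0 = Σ v_i r_i = 5·6 + 12·3 + 8·9 + 6·12 + 8·7 = 266 ≡ 6.
  S_1 = Σ v_i α_i r_i = 5·12·6 + 12·8·3 + 8·3·9 + 6·10·12 + 8·9·7 = 2088 ≡ 8.
  α_i^2 mod 13 = [1, 12, 9, 9, 3].
  S_2 = Σ v_i α_i^2 r_i = 5·1·6 + 12·12·3 + 8·9·9 + 6·9·12 + 8·3·7 = 1926 ≡ 2.
  S = (6, 8, 2) ≠ 0, so r is not a codeword (an error is present).
Step 3: locate the error. For a single error e at position i, S_ℓ = v_i·e·α_i^ℓ, so α_err = S_1/S_0.
  S_0^{−1} = 6^{−1} = 11 (mod 13), so α_err = 8·11 = 88 ≡ 10 = α_4. Error position i = 4.
  Consistency check: S_2/S_1 = 2·5 = 10 ≡ 10 = α_err ✓ (single-error assumption holds).
Step 4: error magnitude e = S_0/v_4 = S_0·∏_{j≠4}(α_4 − α_j) = 6·11 = 66 ≡ 1 (mod 13).
Step 5: correct position 4: c_4 = r_4 − e = 12 − 1 ≡ 11 (mod 13). Hence c = [6, 3, 9, 11, 7].
  Check: interpolating c through the α_i gives m(x) = 10 + 4·x (degree < 2) with m(α_i) = c_i for every i, so c is indeed a codeword.


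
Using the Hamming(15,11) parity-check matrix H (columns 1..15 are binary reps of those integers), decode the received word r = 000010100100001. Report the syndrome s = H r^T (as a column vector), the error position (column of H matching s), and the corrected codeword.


s = (0, 1, 1, 1)^T, error position = 7, corrected codeword c = 000010000100001

Compute s = H r^T mod 2 one row at a time:
  s_1 = 0 + 0 + 1 + 0 + 0 + 0 + 0 + 1 = 2 ≡ 0 (mod 2).
  s_2 = 0 + 1 + 0 + 1 + 0 + 0 + 0 + 1 = 3 ≡ 1 (mod 2).
  s_3 = 0 + 0 + 0 + 1 + 1 + 0 + 0 + 1 = 3 ≡ 1 (mod 2).
  s_4 = 0 + 0 + 1 + 1 + 0 + 0 + 0 + 1 = 3 ≡ 1 (mod 2).
s = (0, 1, 1, 1)^T — this equals column 7 of H (binary 0111), so error is at position 7.
Correct: flip bit 7 of r = 000010100100001 to get c = 000010000100001.


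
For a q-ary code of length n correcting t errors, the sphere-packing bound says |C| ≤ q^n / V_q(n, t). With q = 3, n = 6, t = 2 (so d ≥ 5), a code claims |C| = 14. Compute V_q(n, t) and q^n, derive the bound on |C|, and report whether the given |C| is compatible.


V_q(n, t) = 73, q^n = 729, Hamming bound = 9, |C| = 14 > bound (violated).

Step 1: Compute V_q(n, t) = Σ_{j=0}^2 C(n, j) (q−1)^j.
  j = 0: C(6,0)·(2)^0 = 1·1 = 1.
  j = 1: C(6,1)·(2)^1 = 6·2 = 12.
  j = 2: C(6,2)·(2)^2 = 15·4 = 60.
  V_q(n, t) = 1 + 12 + 60 = 73.
Step 2: q^n = 3^6 = 729.
Step 3: Hamming bound ⌊q^n / V_q(n,t)⌋ = ⌊729/73⌋ = 9.
Step 4: Compare |C| = 14 to 9: violated.
The claimed |C| lies above the Hamming bound, so no 3-ary code of length 6 with d ≥ 5 can have 14 codewords.


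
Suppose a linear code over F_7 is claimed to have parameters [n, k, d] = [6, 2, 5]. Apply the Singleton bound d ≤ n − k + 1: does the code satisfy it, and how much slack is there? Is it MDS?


Singleton RHS = n − k + 1 = 5, slack = 0, bound satisfied, MDS.

Singleton bound: d ≤ n − k + 1.
Here n = 6, k = 2, so n − k + 1 = 5.
Given d = 5, check d ≤ 5: YES.
Slack = (n − k + 1) − d = 0.
The code is MDS (slack = 0).
Description: the claimed parameters are [6, 2, 5]_7; such a code would be MDS (meets Singleton bound).


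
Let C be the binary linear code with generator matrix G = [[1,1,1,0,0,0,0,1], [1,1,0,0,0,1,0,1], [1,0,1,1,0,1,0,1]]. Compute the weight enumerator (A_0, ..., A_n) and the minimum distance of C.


Weight distribution: A_0 = 1, A_2 = 1, A_3 = 3, A_4 = 2, A_5 = 1. Minimum distance d = 2.

Enumerate all 2^3 = 8 messages m ∈ F_2^3.
For each, compute codeword c = mG in F_2^8, then tally its weight.
  m = 000 → c = 00000000, weight = 0.
  m = 100 → c = 11100001, weight = 4.
  m = 010 → c = 11000101, weight = 4.
  m = 110 → c = 00100100, weight = 2.
  m = 001 → c = 10110101, weight = 5.
  m = 101 → c = 01010100, weight = 3.
  m = 011 → c = 01110000, weight = 3.
  m = 111 → c = 10010001, weight = 3.
Tally weights:
  weight 0: 1 codewords.
  weight 2: 1 codewords.
  weight 3: 3 codewords.
  weight 4: 2 codewords.
  weight 5: 1 codewords.
Minimum distance d = smallest w > 0 with A_w > 0 = 2.
Sanity: Σ A_w = 8 = 2^3 = 8 ✓.


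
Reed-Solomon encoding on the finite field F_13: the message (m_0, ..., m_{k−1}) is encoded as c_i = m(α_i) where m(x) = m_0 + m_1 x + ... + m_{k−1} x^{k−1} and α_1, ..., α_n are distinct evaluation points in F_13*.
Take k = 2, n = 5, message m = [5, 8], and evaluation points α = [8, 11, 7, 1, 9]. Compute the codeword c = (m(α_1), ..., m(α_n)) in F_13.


c = [4, 2, 9, 0, 12]

Message polynomial: m(x) = 5 + 8·x (mod 13).
For each evaluation point α_i, compute m(α_i) mod 13:
  α_1 = 8: Horner steps 8 → 4, so m(8) = 4.
  α_2 = 11: Horner steps 8 → 2, so m(11) = 2.
  α_3 = 7: Horner steps 8 → 9, so m(7) = 9.
  α_4 = 1: Horner steps 8 → 0, so m(1) = 0.
  α_5 = 9: Horner steps 8 → 12, so m(9) = 12.
Codeword c = [4, 2, 9, 0, 12] ∈ F_13^5.


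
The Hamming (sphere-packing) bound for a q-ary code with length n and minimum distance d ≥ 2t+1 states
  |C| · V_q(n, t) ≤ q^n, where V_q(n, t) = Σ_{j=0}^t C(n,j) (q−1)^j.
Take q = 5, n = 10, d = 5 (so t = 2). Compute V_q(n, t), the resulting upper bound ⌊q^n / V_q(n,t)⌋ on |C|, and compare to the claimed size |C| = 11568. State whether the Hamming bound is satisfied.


V_q(n, t) = 761, q^n = 9765625, Hamming bound = 12832, |C| = 11568 ≤ bound (satisfied).

Step 1: Compute V_q(n, t) = Σ_{j=0}^2 C(n, j) (q−1)^j.
  j = 0: C(10,0)·(4)^0 = 1·1 = 1.
  j = 1: C(10,1)·(4)^1 = 10·4 = 40.
  j = 2: C(10,2)·(4)^2 = 45·16 = 720.
  V_q(n, t) = 1 + 40 + 720 = 761.
Step 2: q^n = 5^10 = 9765625.
Step 3: Hamming bound ⌊q^n / V_q(n,t)⌋ = ⌊9765625/761⌋ = 12832.
Step 4: Compare |C| = 11568 to 12832: satisfied.
The claimed |C| lies below the Hamming bound.


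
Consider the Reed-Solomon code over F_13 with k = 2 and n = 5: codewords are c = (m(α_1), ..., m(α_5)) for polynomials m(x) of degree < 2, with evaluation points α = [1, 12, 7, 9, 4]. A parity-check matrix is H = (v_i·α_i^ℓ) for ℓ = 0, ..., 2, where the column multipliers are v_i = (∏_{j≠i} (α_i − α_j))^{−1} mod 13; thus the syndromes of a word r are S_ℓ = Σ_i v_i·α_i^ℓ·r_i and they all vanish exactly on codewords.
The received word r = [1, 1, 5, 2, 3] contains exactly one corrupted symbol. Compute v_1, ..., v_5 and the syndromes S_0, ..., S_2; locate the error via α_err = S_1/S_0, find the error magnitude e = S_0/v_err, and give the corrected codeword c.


S = (7, 6, 7), error at position 2, error magnitude e = 10, c = [1, 4, 5, 2, 3].

Step 1: column multipliers v_i = (∏_{j≠i}(α_i − α_j))^{−1} mod 13.
  i = 1 (α = 1): (1−12)(1−7)(1−9)(1−4) = (−11)·(−6)·(−8)·(−3) = 1584 ≡ 11, so v_1 = 11^{−1} = 6 (mod 13).
  i = 2 (α = 12): (12−1)(12−7)(12−9)(12−4) = 11·5·3·8 = 1320 ≡ 7, so v_2 = 7^{−1} = 2 (mod 13).
  i = 3 (α = 7): (7−1)(7−12)(7−9)(7−4) = 6·(−5)·(−2)·3 = 180 ≡ 11, so v_3 = 11^{−1} = 6 (mod 13).
  i = 4 (α = 9): (9−1)(9−12)(9−7)(9−4) = 8·(−3)·2·5 = −240 ≡ 7, so v_4 = 7^{−1} = 2 (mod 13).
  i = 5 (α = 4): (4−1)(4−12)(4−7)(4−9) = 3·(−8)·(−3)·(−5) = −360 ≡ 4, so v_5 = 4^{−1} = 10 (mod 13).
  v = [6, 2, 6, 2, 10].
Step 2: syndromes of r = [1, 1, 5, 2, 3] (all sums mod 13).
  S_0 = Σ v_i r_i = 6·1 + 2·1 + 6·5 + 2·2 + 10·3 = 72 ≡ 7.
  S_1 = Σ v_i α_i r_i = 6·1·1 + 2·12·1 + 6·7·5 + 2·9·2 + 10·4·3 = 396 ≡ 6.
  α_i^2 mod 13 = [1, 1, 10, 3, 3].
  S_2 = Σ v_i α_i^2 r_i = 6·1·1 + 2·1·1 + 6·10·5 + 2·3·2 + 10·3·3 = 410 ≡ 7.
  S = (7, 6, 7) ≠ 0, so r is not a codeword (an error is present).
Step 3: locate the error. For a single error e at position i, S_ℓ = v_i·e·α_i^ℓ, so α_err = S_1/S_0.
  S_0^{−1} = 7^{−1} = 2 (mod 13), so α_err = 6·2 = 12 ≡ 12 = α_2. Error position i = 2.
  Consistency check: S_2/S_1 = 7·11 = 77 ≡ 12 = α_err ✓ (single-error assumption holds).
Step 4: error magnitude e = S_0/v_2 = S_0·∏_{j≠2}(α_2 − α_j) = 7·7 = 49 ≡ 10 (mod 13).
Step 5: correct position 2: c_2 = r_2 − e = 1 − 10 ≡ 4 (mod 13). Hence c = [1, 4, 5, 2, 3].
  Check: interpolating c through the α_i gives m(x) = 9 + 5·x (degree < 2) with m(α_i) = c_i for every i, so c is indeed a codeword.


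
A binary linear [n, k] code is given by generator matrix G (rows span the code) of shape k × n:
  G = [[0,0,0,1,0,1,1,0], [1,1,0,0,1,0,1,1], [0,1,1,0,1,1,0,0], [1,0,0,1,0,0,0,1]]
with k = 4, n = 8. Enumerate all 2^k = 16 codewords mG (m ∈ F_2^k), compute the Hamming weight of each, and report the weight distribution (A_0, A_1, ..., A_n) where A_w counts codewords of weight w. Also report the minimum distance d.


Weight distribution: A_0 = 1, A_1 = 1, A_3 = 3, A_4 = 5, A_5 = 3, A_6 = 2, A_7 = 1. Minimum distance d = 1.

Enumerate all 2^4 = 16 messages m ∈ F_2^4.
For each, compute codeword c = mG in F_2^8, then tally its weight.
  m = 0000 → c = 00000000, weight = 0.
  m = 1000 → c = 00010110, weight = 3.
  m = 0100 → c = 11001011, weight = 5.
  m = 1100 → c = 11011101, weight = 6.
  m = 0010 → c = 01101100, weight = 4.
  m = 1010 → c = 01111010, weight = 5.
  m = 0110 → c = 10100111, weight = 5.
  m = 1110 → c = 10110001, weight = 4.
  m = 0001 → c = 10010001, weight = 3.
  m = 1001 → c = 10000111, weight = 4.
  m = 0101 → c = 01011010, weight = 4.
  m = 1101 → c = 01001100, weight = 3.
  m = 0011 → c = 11111101, weight = 7.
  m = 1011 → c = 11101011, weight = 6.
  m = 0111 → c = 00110110, weight = 4.
  m = 1111 → c = 00100000, weight = 1.
Tally weights:
  weight 0: 1 codewords.
  weight 1: 1 codewords.
  weight 3: 3 codewords.
  weight 4: 5 codewords.
  weight 5: 3 codewords.
  weight 6: 2 codewords.
  weight 7: 1 codewords.
Minimum distance d = smallest w > 0 with A_w > 0 = 1.
Sanity: Σ A_w = 16 = 2^4 = 16 ✓.


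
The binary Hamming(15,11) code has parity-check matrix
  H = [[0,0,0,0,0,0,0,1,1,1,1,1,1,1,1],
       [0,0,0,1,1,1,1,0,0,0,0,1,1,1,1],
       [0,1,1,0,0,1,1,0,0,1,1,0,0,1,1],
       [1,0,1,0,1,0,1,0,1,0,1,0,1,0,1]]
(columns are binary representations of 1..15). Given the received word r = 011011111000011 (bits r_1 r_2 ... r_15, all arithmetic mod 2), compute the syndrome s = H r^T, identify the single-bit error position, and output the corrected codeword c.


s = (0, 1, 0, 1)^T, error position = 5, corrected codeword c = 011001111000011

Compute s = H r^T mod 2 one row at a time:
  s_1 = 1 + 1 + 0 + 0 + 0 + 0 + 1 + 1 = 4 ≡ 0 (mod 2).
  s_2 = 0 + 1 + 1 + 1 + 0 + 0 + 1 + 1 = 5 ≡ 1 (mod 2).
  s_3 = 1 + 1 + 1 + 1 + 0 + 0 + 1 + 1 = 6 ≡ 0 (mod 2).
  s_4 = 0 + 1 + 1 + 1 + 1 + 0 + 0 + 1 = 5 ≡ 1 (mod 2).
s = (0, 1, 0, 1)^T — this equals column 5 of H (binary 0101), so error is at position 5.
Correct: flip bit 5 of r = 011011111000011 to get c = 011001111000011.


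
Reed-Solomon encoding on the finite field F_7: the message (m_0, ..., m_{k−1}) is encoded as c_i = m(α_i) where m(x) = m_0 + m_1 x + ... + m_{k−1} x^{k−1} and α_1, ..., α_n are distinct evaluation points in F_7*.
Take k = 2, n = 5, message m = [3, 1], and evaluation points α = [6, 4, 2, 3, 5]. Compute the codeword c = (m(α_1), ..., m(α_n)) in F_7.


c = [2, 0, 5, 6, 1]

Message polynomial: m(x) = 3 + 1·x (mod 7).
For each evaluation point α_i, compute m(α_i) mod 7:
  α_1 = 6: Horner steps 1 → 2, so m(6) = 2.
  α_2 = 4: Horner steps 1 → 0, so m(4) = 0.
  α_3 = 2: Horner steps 1 → 5, so m(2) = 5.
  α_4 = 3: Horner steps 1 → 6, so m(3) = 6.
  α_5 = 5: Horner steps 1 → 1, so m(5) = 1.
Codeword c = [2, 0, 5, 6, 1] ∈ F_7^5.


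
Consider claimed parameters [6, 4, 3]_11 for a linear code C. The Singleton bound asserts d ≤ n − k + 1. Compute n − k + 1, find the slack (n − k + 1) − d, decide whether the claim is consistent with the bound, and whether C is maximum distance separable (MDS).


Singleton RHS = n − k + 1 = 3, slack = 0, bound satisfied, MDS.

Singleton bound: d ≤ n − k + 1.
Here n = 6, k = 4, so n − k + 1 = 3.
Given d = 3, check d ≤ 3: YES.
Slack = (n − k + 1) − d = 0.
The code is MDS (slack = 0).
Description: the claimed parameters are [6, 4, 3]_11; such a code would be MDS (meets Singleton bound).


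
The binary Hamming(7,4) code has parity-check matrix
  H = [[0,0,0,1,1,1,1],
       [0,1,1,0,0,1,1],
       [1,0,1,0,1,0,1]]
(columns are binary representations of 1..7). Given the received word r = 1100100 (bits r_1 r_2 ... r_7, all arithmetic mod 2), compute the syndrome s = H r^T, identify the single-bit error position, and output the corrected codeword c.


s = (1, 1, 0)^T, error position = 6, corrected codeword c = 1100110

Compute s = H r^T mod 2 one row at a time:
  s_1 = 0 + 1 + 0 + 0 = 1 ≡ 1 (mod 2).
  s_2 = 1 + 0 + 0 + 0 = 1 ≡ 1 (mod 2).
  s_3 = 1 + 0 + 1 + 0 = 2 ≡ 0 (mod 2).
s = (1, 1, 0)^T — this equals column 6 of H (binary 110), so error is at position 6.
Correct: flip bit 6 of r = 1100100 to get c = 1100110.


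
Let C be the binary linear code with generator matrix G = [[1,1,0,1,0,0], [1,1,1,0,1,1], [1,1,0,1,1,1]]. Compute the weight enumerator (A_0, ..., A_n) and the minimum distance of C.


Weight distribution: A_0 = 1, A_2 = 2, A_3 = 2, A_4 = 1, A_5 = 2. Minimum distance d = 2.

Enumerate all 2^3 = 8 messages m ∈ F_2^3.
For each, compute codeword c = mG in F_2^6, then tally its weight.
  m = 000 → c = 000000, weight = 0.
  m = 100 → c = 110100, weight = 3.
  m = 010 → c = 111011, weight = 5.
  m = 110 → c = 001111, weight = 4.
  m = 001 → c = 110111, weight = 5.
  m = 101 → c = 000011, weight = 2.
  m = 011 → c = 001100, weight = 2.
  m = 111 → c = 111000, weight = 3.
Tally weights:
  weight 0: 1 codewords.
  weight 2: 2 codewords.
  weight 3: 2 codewords.
  weight 4: 1 codewords.
  weight 5: 2 codewords.
Minimum distance d = smallest w > 0 with A_w > 0 = 2.
Sanity: Σ A_w = 8 = 2^3 = 8 ✓.


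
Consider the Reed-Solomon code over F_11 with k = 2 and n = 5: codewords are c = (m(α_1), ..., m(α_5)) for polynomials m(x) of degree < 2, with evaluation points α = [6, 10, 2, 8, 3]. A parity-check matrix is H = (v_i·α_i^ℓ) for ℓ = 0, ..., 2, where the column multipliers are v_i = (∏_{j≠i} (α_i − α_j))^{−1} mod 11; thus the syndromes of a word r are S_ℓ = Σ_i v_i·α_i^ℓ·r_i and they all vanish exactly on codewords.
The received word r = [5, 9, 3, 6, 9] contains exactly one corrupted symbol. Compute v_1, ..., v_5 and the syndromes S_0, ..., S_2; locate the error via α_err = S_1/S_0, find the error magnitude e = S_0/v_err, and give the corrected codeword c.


S = (3, 8, 3), error at position 2, error magnitude e = 2, c = [5, 7, 3, 6, 9].

Step 1: column multipliers v_i = (∏_{j≠i}(α_i − α_j))^{−1} mod 11.
  i = 1 (α = 6): (6−10)(6−2)(6−8)(6−3) = (−4)·4·(−2)·3 = 96 ≡ 8, so v_1 = 8^{−1} = 7 (mod 11).
  i = 2 (α = 10): (10−6)(10−2)(10−8)(10−3) = 4·8·2·7 = 448 ≡ 8, so v_2 = 8^{−1} = 7 (mod 11).
  i = 3 (α = 2): (2−6)(2−10)(2−8)(2−3) = (−4)·(−8)·(−6)·(−1) = 192 ≡ 5, so v_3 = 5^{−1} = 9 (mod 11).
  i = 4 (α = 8): (8−6)(8−10)(8−2)(8−3) = 2·(−2)·6·5 = −120 ≡ 1, so v_4 = 1^{−1} = 1 (mod 11).
  i = 5 (α = 3): (3−6)(3−10)(3−2)(3−8) = (−3)·(−7)·1·(−5) = −105 ≡ 5, so v_5 = 5^{−1} = 9 (mod 11).
  v = [7, 7, 9, 1, 9].
Step 2: syndromes of r = [5, 9, 3, 6, 9] (all sums mod 11).
  S_0 = Σ v_i r_i = 7·5 + 7·9 + 9·3 + 1·6 + 9·9 = 212 ≡ 3.
  S_1 = Σ v_i α_i r_i = 7·6·5 + 7·10·9 + 9·2·3 + 1·8·6 + 9·3·9 = 1185 ≡ 8.
  α_i^2 mod 11 = [3, 1, 4, 9, 9].
  S_2 = Σ v_i α_i^2 r_i = 7·3·5 + 7·1·9 + 9·4·3 + 1·9·6 + 9·9·9 = 1059 ≡ 3.
  S = (3, 8, 3) ≠ 0, so r is not a codeword (an error is present).
Step 3: locate the error. For a single error e at position i, S_ℓ = v_i·e·α_i^ℓ, so α_err = S_1/S_0.
  S_0^{−1} = 3^{−1} = 4 (mod 11), so α_err = 8·4 = 32 ≡ 10 = α_2. Error position i = 2.
  Consistency check: S_2/S_1 = 3·7 = 21 ≡ 10 = α_err ✓ (single-error assumption holds).
Step 4: error magnitude e = S_0/v_2 = S_0·∏_{j≠2}(α_2 − α_j) = 3·8 = 24 ≡ 2 (mod 11).
Step 5: correct position 2: c_2 = r_2 − e = 9 − 2 ≡ 7 (mod 11). Hence c = [5, 7, 3, 6, 9].
  Check: interpolating c through the α_i gives m(x) = 2 + 6·x (degree < 2) with m(α_i) = c_i for every i, so c is indeed a codeword.


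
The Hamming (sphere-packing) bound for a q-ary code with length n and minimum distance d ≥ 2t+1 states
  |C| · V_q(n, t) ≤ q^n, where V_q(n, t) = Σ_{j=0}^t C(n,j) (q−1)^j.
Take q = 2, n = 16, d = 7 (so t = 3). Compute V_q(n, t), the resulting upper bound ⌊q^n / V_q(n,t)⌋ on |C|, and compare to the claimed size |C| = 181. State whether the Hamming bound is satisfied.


V_q(n, t) = 697, q^n = 65536, Hamming bound = 94, |C| = 181 > bound (violated).

Step 1: Compute V_q(n, t) = Σ_{j=0}^3 C(n, j) (q−1)^j.
  j = 0: C(16,0)·(1)^0 = 1·1 = 1.
  j = 1: C(16,1)·(1)^1 = 16·1 = 16.
  j = 2: C(16,2)·(1)^2 = 120·1 = 120.
  j = 3: C(16,3)·(1)^3 = 560·1 = 560.
  V_q(n, t) = 1 + 16 + 120 + 560 = 697.
Step 2: q^n = 2^16 = 65536.
Step 3: Hamming bound ⌊q^n / V_q(n,t)⌋ = ⌊65536/697⌋ = 94.
Step 4: Compare |C| = 181 to 94: violated.
The claimed |C| lies above the Hamming bound, so no 2-ary code of length 16 with d ≥ 7 can have 181 codewords.


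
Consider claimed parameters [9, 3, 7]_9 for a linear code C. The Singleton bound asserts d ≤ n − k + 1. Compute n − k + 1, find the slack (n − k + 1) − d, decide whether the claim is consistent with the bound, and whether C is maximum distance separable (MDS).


Singleton RHS = n − k + 1 = 7, slack = 0, bound satisfied, MDS.

Singleton bound: d ≤ n − k + 1.
Here n = 9, k = 3, so n − k + 1 = 7.
Given d = 7, check d ≤ 7: YES.
Slack = (n − k + 1) − d = 0.
The code is MDS (slack = 0).
Description: the claimed parameters are [9, 3, 7]_9; such a code would be MDS (meets Singleton bound).


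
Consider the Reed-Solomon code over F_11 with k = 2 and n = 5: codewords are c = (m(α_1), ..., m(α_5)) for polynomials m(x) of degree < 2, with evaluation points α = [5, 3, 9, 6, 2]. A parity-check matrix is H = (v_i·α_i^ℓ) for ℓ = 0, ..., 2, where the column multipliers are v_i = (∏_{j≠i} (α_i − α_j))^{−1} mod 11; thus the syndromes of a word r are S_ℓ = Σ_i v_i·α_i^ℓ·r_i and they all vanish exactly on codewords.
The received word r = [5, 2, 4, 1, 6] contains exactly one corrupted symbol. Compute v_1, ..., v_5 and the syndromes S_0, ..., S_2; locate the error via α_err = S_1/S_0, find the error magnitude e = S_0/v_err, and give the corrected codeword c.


S = (9, 4, 3), error at position 3, error magnitude e = 4, c = [5, 2, 0, 1, 6].

Step 1: column multipliers v_i = (∏_{j≠i}(α_i − α_j))^{−1} mod 11.
  i = 1 (α = 5): (5−3)(5−9)(5−6)(5−2) = 2·(−4)·(−1)·3 = 24 ≡ 2, so v_1 = 2^{−1} = 6 (mod 11).
  i = 2 (α = 3): (3−5)(3−9)(3−6)(3−2) = (−2)·(−6)·(−3)·1 = −36 ≡ 8, so v_2 = 8^{−1} = 7 (mod 11).
  i = 3 (α = 9): (9−5)(9−3)(9−6)(9−2) = 4·6·3·7 = 504 ≡ 9, so v_3 = 9^{−1} = 5 (mod 11).
  i = 4 (α = 6): (6−5)(6−3)(6−9)(6−2) = 1·3·(−3)·4 = −36 ≡ 8, so v_4 = 8^{−1} = 7 (mod 11).
  i = 5 (α = 2): (2−5)(2−3)(2−9)(2−6) = (−3)·(−1)·(−7)·(−4) = 84 ≡ 7, so v_5 = 7^{−1} = 8 (mod 11).
  v = [6, 7, 5, 7, 8].
Step 2: syndromes of r = [5, 2, 4, 1, 6] (all sums mod 11).
  S_0 = Σ v_i r_i = 6·5 + 7·2 + 5·4 + 7·1 + 8·6 = 119 ≡ 9.
  S_1 = Σ v_i α_i r_i = 6·5·5 + 7·3·2 + 5·9·4 + 7·6·1 + 8·2·6 = 510 ≡ 4.
  α_i^2 mod 11 = [3, 9, 4, 3, 4].
  S_2 = Σ v_i α_i^2 r_i = 6·3·5 + 7·9·2 + 5·4·4 + 7·3·1 + 8·4·6 = 509 ≡ 3.
  S = (9, 4, 3) ≠ 0, so r is not a codeword (an error is present).
Step 3: locate the error. For a single error e at position i, S_ℓ = v_i·e·α_i^ℓ, so α_err = S_1/S_0.
  S_0^{−1} = 9^{−1} = 5 (mod 11), so α_err = 4·5 = 20 ≡ 9 = α_3. Error position i = 3.
  Consistency check: S_2/S_1 = 3·3 = 9 ≡ 9 = α_err ✓ (single-error assumption holds).
Step 4: error magnitude e = S_0/v_3 = S_0·∏_{j≠3}(α_3 − α_j) = 9·9 = 81 ≡ 4 (mod 11).
Step 5: correct position 3: c_3 = r_3 − e = 4 − 4 ≡ 0 (mod 11). Hence c = [5, 2, 0, 1, 6].
  Check: interpolating c through the α_i gives m(x) = 3 + 7·x (degree < 2) with m(α_i) = c_i for every i, so c is indeed a codeword.


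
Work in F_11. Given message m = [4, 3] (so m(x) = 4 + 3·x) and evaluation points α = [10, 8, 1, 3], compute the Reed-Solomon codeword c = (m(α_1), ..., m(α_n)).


c = [1, 6, 7, 2]

Message polynomial: m(x) = 4 + 3·x (mod 11).
For each evaluation point α_i, compute m(α_i) mod 11:
  α_1 = 10: Horner steps 3 → 1, so m(10) = 1.
  α_2 = 8: Horner steps 3 → 6, so m(8) = 6.
  α_3 = 1: Horner steps 3 → 7, so m(1) = 7.
  α_4 = 3: Horner steps 3 → 2, so m(3) = 2.
Codeword c = [1, 6, 7, 2] ∈ F_11^4.


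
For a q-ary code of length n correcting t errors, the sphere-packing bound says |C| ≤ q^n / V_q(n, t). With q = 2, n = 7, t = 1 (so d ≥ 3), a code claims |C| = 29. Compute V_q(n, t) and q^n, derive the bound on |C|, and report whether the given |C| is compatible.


V_q(n, t) = 8, q^n = 128, Hamming bound = 16, |C| = 29 > bound (violated).

Step 1: Compute V_q(n, t) = Σ_{j=0}^1 C(n, j) (q−1)^j.
  j = 0: C(7,0)·(1)^0 = 1·1 = 1.
  j = 1: C(7,1)·(1)^1 = 7·1 = 7.
  V_q(n, t) = 1 + 7 = 8.
Step 2: q^n = 2^7 = 128.
Step 3: Hamming bound ⌊q^n / V_q(n,t)⌋ = ⌊128/8⌋ = 16.
Step 4: Compare |C| = 29 to 16: violated.
The claimed |C| lies above the Hamming bound, so no 2-ary code of length 7 with d ≥ 3 can have 29 codewords.


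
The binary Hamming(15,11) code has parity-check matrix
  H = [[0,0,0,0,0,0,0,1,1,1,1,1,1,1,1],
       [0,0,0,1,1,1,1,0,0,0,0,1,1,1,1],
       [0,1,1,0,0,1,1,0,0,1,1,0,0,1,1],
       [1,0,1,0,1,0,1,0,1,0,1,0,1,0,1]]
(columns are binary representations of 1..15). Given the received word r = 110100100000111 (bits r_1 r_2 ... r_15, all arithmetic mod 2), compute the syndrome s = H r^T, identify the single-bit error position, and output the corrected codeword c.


s = (1, 1, 0, 0)^T, error position = 12, corrected codeword c = 110100100001111

Compute s = H r^T mod 2 one row at a time:
  s_1 = 0 + 0 + 0 + 0 + 0 + 1 + 1 + 1 = 3 ≡ 1 (mod 2).
  s_2 = 1 + 0 + 0 + 1 + 0 + 1 + 1 + 1 = 5 ≡ 1 (mod 2).
  s_3 = 1 + 0 + 0 + 1 + 0 + 0 + 1 + 1 = 4 ≡ 0 (mod 2).
  s_4 = 1 + 0 + 0 + 1 + 0 + 0 + 1 + 1 = 4 ≡ 0 (mod 2).
s = (1, 1, 0, 0)^T — this equals column 12 of H (binary 1100), so error is at position 12.
Correct: flip bit 12 of r = 110100100000111 to get c = 110100100001111.


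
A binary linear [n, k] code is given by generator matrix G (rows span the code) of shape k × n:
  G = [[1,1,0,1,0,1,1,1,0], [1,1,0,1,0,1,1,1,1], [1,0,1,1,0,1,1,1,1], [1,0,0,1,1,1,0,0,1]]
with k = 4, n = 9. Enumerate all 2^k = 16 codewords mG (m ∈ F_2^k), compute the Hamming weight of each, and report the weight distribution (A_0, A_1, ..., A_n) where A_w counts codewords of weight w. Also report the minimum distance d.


Weight distribution: A_0 = 1, A_1 = 1, A_2 = 1, A_3 = 1, A_4 = 3, A_5 = 3, A_6 = 3, A_7 = 3. Minimum distance d = 1.

Enumerate all 2^4 = 16 messages m ∈ F_2^4.
For each, compute codeword c = mG in F_2^9, then tally its weight.
  m = 0000 → c = 000000000, weight = 0.
  m = 1000 → c = 110101110, weight = 6.
  m = 0100 → c = 110101111, weight = 7.
  m = 1100 → c = 000000001, weight = 1.
  m = 0010 → c = 101101111, weight = 7.
  m = 1010 → c = 011000001, weight = 3.
  m = 0110 → c = 011000000, weight = 2.
  m = 1110 → c = 101101110, weight = 6.
  m = 0001 → c = 100111001, weight = 5.
  m = 1001 → c = 010010111, weight = 5.
  m = 0101 → c = 010010110, weight = 4.
  m = 1101 → c = 100111000, weight = 4.
  m = 0011 → c = 001010110, weight = 4.
  m = 1011 → c = 111111000, weight = 6.
  m = 0111 → c = 111111001, weight = 7.
  m = 1111 → c = 001010111, weight = 5.
Tally weights:
  weight 0: 1 codewords.
  weight 1: 1 codewords.
  weight 2: 1 codewords.
  weight 3: 1 codewords.
  weight 4: 3 codewords.
  weight 5: 3 codewords.
  weight 6: 3 codewords.
  weight 7: 3 codewords.
Minimum distance d = smallest w > 0 with A_w > 0 = 1.
Sanity: Σ A_w = 16 = 2^4 = 16 ✓.


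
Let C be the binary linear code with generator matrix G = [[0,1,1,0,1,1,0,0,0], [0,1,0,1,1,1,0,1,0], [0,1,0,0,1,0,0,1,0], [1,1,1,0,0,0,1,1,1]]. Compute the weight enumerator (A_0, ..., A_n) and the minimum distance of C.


Weight distribution: A_0 = 1, A_2 = 1, A_3 = 3, A_4 = 2, A_5 = 4, A_6 = 3, A_7 = 1, A_8 = 1. Minimum distance d = 2.

Enumerate all 2^4 = 16 messages m ∈ F_2^4.
For each, compute codeword c = mG in F_2^9, then tally its weight.
  m = 0000 → c = 000000000, weight = 0.
  m = 1000 → c = 011011000, weight = 4.
  m = 0100 → c = 010111010, weight = 5.
  m = 1100 → c = 001100010, weight = 3.
  m = 0010 → c = 010010010, weight = 3.
  m = 1010 → c = 001001010, weight = 3.
  m = 0110 → c = 000101000, weight = 2.
  m = 1110 → c = 011110000, weight = 4.
  m = 0001 → c = 111000111, weight = 6.
  m = 1001 → c = 100011111, weight = 6.
  m = 0101 → c = 101111101, weight = 7.
  m = 1101 → c = 110100101, weight = 5.
  m = 0011 → c = 101010101, weight = 5.
  m = 1011 → c = 110001101, weight = 5.
  m = 0111 → c = 111101111, weight = 8.
  m = 1111 → c = 100110111, weight = 6.
Tally weights:
  weight 0: 1 codewords.
  weight 2: 1 codewords.
  weight 3: 3 codewords.
  weight 4: 2 codewords.
  weight 5: 4 codewords.
  weight 6: 3 codewords.
  weight 7: 1 codewords.
  weight 8: 1 codewords.
Minimum distance d = smallest w > 0 with A_w > 0 = 2.
Sanity: Σ A_w = 16 = 2^4 = 16 ✓.


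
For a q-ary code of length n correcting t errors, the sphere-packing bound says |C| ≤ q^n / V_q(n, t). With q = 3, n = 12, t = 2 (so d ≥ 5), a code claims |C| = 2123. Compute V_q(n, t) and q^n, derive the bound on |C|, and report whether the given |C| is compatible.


V_q(n, t) = 289, q^n = 531441, Hamming bound = 1838, |C| = 2123 > bound (violated).

Step 1: Compute V_q(n, t) = Σ_{j=0}^2 C(n, j) (q−1)^j.
  j = 0: C(12,0)·(2)^0 = 1·1 = 1.
  j = 1: C(12,1)·(2)^1 = 12·2 = 24.
  j = 2: C(12,2)·(2)^2 = 66·4 = 264.
  V_q(n, t) = 1 + 24 + 264 = 289.
Step 2: q^n = 3^12 = 531441.
Step 3: Hamming bound ⌊q^n / V_q(n,t)⌋ = ⌊531441/289⌋ = 1838.
Step 4: Compare |C| = 2123 to 1838: violated.
The claimed |C| lies above the Hamming bound, so no 3-ary code of length 12 with d ≥ 5 can have 2123 codewords.


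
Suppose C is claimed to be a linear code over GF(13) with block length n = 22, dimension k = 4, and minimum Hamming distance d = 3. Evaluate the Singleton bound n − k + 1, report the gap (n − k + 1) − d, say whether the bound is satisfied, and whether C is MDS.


Singleton RHS = n − k + 1 = 19, slack = 16, bound satisfied, not MDS.

Singleton bound: d ≤ n − k + 1.
Here n = 22, k = 4, so n − k + 1 = 19.
Given d = 3, check d ≤ 19: YES.
Slack = (n − k + 1) − d = 16.
The code is NOT MDS (slack = 16 > 0).
Description: the claimed parameters are [22, 4, 3]_13; such a code would be non-MDS.


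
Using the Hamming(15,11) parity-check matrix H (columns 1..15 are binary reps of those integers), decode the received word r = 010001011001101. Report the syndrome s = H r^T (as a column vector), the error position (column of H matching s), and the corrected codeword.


s = (1, 0, 1, 1)^T, error position = 11, corrected codeword c = 010001011011101

Compute s = H r^T mod 2 one row at a time:
  s_1 = 1 + 1 + 0 + 0 + 1 + 1 + 0 + 1 = 5 ≡ 1 (mod 2).
  s_2 = 0 + 0 + 1 + 0 + 1 + 1 + 0 + 1 = 4 ≡ 0 (mod 2).
  s_3 = 1 + 0 + 1 + 0 + 0 + 0 + 0 + 1 = 3 ≡ 1 (mod 2).
  s_4 = 0 + 0 + 0 + 0 + 1 + 0 + 1 + 1 = 3 ≡ 1 (mod 2).
s = (1, 0, 1, 1)^T — this equals column 11 of H (binary 1011), so error is at position 11.
Correct: flip bit 11 of r = 010001011001101 to get c = 010001011011101.


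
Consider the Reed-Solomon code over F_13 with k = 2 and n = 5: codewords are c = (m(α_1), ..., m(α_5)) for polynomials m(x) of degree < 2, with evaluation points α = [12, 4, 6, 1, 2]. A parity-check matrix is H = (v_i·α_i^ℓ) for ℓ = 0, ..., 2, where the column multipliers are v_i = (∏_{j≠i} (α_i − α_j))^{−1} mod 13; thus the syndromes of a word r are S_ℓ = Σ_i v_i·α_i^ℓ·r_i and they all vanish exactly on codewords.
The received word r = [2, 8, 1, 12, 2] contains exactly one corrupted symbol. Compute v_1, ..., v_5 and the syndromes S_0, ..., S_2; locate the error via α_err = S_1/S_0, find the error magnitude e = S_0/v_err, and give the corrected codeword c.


S = (11, 2, 11), error at position 1, error magnitude e = 9, c = [6, 8, 1, 12, 2].

Step 1: column multipliers v_i = (∏_{j≠i}(α_i − α_j))^{−1} mod 13.
  i = 1 (α = 12): (12−4)(12−6)(12−1)(12−2) = 8·6·11·10 = 5280 ≡ 2, so v_1 = 2^{−1} = 7 (mod 13).
  i = 2 (α = 4): (4−12)(4−6)(4−1)(4−2) = (−8)·(−2)·3·2 = 96 ≡ 5, so v_2 = 5^{−1} = 8 (mod 13).
  i = 3 (α = 6): (6−12)(6−4)(6−1)(6−2) = (−6)·2·5·4 = −240 ≡ 7, so v_3 = 7^{−1} = 2 (mod 13).
  i = 4 (α = 1): (1−12)(1−4)(1−6)(1−2) = (−11)·(−3)·(−5)·(−1) = 165 ≡ 9, so v_4 = 9^{−1} = 3 (mod 13).
  i = 5 (α = 2): (2−12)(2−4)(2−6)(2−1) = (−10)·(−2)·(−4)·1 = −80 ≡ 11, so v_5 = 11^{−1} = 6 (mod 13).
  v = [7, 8, 2, 3, 6].
Step 2: syndromes of r = [2, 8, 1, 12, 2] (all sums mod 13).
  S_0 = Σ v_i r_i = 7·2 + 8·8 + 2·1 + 3·12 + 6·2 = 128 ≡ 11.
  S_1 = Σ v_i α_i r_i = 7·12·2 + 8·4·8 + 2·6·1 + 3·1·12 + 6·2·2 = 496 ≡ 2.
  α_i^2 mod 13 = [1, 3, 10, 1, 4].
  S_2 = Σ v_i α_i^2 r_i = 7·1·2 + 8·3·8 + 2·10·1 + 3·1·12 + 6·4·2 = 310 ≡ 11.
  S = (11, 2, 11) ≠ 0, so r is not a codeword (an error is present).
Step 3: locate the error. For a single error e at position i, S_ℓ = v_i·e·α_i^ℓ, so α_err = S_1/S_0.
  S_0^{−1} = 11^{−1} = 6 (mod 13), so α_err = 2·6 = 12 ≡ 12 = α_1. Error position i = 1.
  Consistency check: S_2/S_1 = 11·7 = 77 ≡ 12 = α_err ✓ (single-error assumption holds).
Step 4: error magnitude e = S_0/v_1 = S_0·∏_{j≠1}(α_1 − α_j) = 11·2 = 22 ≡ 9 (mod 13).
Step 5: correct position 1: c_1 = r_1 − e = 2 − 9 ≡ 6 (mod 13). Hence c = [6, 8, 1, 12, 2].
  Check: interpolating c through the α_i gives m(x) = 9 + 3·x (degree < 2) with m(α_i) = c_i for every i, so c is indeed a codeword.
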